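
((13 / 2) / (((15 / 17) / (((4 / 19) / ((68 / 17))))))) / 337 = 221 / 192090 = 0.00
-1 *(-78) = 78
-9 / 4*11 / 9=-11 / 4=-2.75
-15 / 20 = -3 / 4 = -0.75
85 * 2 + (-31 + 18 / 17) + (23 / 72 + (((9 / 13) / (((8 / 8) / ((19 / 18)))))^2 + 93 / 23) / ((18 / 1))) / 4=140.20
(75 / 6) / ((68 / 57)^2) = 81225 / 9248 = 8.78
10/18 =5/9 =0.56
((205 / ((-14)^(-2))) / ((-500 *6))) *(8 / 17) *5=-8036 / 255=-31.51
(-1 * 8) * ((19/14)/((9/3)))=-76/21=-3.62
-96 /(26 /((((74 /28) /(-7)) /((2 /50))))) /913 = 22200 /581581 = 0.04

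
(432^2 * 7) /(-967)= -1306368 /967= -1350.95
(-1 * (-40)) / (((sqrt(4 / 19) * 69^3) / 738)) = 1640 * sqrt(19) / 36501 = 0.20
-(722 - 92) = -630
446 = 446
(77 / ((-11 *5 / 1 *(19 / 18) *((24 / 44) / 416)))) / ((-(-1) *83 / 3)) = -288288 / 7885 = -36.56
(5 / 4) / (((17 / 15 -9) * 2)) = -0.08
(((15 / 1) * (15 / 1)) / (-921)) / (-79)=75 / 24253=0.00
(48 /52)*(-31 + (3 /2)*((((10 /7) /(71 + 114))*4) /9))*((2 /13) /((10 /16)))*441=-97102656 /31265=-3105.79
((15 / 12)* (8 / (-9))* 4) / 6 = -20 / 27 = -0.74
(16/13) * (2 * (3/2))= 48/13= 3.69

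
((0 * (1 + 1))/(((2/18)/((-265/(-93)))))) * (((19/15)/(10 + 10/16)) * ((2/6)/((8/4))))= 0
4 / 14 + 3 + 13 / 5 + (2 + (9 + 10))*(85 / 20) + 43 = 19339 / 140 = 138.14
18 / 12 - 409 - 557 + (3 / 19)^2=-696351 / 722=-964.48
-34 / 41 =-0.83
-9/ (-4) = 9/ 4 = 2.25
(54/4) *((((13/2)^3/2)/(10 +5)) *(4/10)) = 19773/400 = 49.43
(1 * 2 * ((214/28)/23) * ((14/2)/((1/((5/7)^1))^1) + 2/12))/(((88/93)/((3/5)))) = 308481/141680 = 2.18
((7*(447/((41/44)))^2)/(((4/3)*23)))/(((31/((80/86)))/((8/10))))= 64987477632/51537779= 1260.97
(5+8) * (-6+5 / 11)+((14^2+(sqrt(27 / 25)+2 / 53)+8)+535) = 3 * sqrt(3) / 5+388830 / 583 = 667.99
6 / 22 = 0.27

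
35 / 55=7 / 11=0.64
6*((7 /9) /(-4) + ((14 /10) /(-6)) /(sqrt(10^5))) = -7 /6 - 7*sqrt(10) /5000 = -1.17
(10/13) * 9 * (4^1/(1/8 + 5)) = 2880/533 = 5.40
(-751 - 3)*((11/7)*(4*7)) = -33176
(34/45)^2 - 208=-420044/2025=-207.43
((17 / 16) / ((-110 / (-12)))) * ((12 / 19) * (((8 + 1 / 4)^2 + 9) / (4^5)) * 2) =188649 / 17121280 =0.01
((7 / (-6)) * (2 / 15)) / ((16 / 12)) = -7 / 60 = -0.12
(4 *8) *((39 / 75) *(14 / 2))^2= 264992 / 625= 423.99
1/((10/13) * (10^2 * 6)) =0.00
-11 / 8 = -1.38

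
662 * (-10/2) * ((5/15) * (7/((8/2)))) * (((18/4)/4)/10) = -6951/32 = -217.22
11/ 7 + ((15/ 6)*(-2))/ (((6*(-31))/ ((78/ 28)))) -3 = -1175/ 868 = -1.35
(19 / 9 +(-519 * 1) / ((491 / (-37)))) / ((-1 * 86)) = -91078 / 190017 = -0.48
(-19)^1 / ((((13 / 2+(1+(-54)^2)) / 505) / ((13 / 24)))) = -124735 / 70164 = -1.78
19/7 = 2.71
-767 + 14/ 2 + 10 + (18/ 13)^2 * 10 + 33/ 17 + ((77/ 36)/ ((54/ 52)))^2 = -491737641355/ 678591108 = -724.64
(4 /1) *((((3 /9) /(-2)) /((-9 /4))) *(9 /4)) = 0.67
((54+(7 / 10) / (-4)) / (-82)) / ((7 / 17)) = -36601 / 22960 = -1.59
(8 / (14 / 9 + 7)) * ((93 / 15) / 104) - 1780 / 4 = -2226946 / 5005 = -444.94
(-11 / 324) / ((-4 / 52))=0.44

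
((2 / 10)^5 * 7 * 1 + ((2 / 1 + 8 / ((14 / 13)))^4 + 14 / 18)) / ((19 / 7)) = 28090374902 / 9646875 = 2911.86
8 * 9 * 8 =576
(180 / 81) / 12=5 / 27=0.19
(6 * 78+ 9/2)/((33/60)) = 859.09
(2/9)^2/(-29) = -4/2349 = -0.00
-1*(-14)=14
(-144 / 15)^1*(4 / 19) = -192 / 95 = -2.02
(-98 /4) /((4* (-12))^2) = -49 /4608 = -0.01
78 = 78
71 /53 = 1.34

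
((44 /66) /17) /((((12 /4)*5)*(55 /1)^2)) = 2 /2314125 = 0.00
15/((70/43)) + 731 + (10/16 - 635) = 105.84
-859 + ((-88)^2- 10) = 6875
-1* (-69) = 69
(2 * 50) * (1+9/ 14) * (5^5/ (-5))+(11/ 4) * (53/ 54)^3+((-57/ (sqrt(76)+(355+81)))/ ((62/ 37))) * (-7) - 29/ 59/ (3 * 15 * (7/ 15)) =-102675.46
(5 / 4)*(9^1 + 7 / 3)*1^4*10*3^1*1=425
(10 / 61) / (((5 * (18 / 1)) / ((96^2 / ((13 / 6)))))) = 6144 / 793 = 7.75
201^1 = 201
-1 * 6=-6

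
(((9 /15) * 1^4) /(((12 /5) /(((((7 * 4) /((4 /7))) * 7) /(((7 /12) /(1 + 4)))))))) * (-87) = -63945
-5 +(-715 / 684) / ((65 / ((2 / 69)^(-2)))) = -7339 / 304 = -24.14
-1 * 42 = -42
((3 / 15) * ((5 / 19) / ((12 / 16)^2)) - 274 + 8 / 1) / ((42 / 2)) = -45470 / 3591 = -12.66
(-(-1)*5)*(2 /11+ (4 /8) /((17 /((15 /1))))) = 1165 /374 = 3.11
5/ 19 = 0.26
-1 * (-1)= 1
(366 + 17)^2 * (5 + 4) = 1320201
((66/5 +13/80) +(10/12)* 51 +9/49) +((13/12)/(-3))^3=640109851/11430720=56.00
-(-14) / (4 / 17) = 119 / 2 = 59.50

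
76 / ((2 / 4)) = 152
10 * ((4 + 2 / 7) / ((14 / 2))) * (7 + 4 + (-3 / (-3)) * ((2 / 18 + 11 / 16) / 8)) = 67.96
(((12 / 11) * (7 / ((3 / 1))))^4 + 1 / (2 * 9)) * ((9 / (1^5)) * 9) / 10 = 99706041 / 292820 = 340.50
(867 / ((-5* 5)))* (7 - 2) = -867 / 5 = -173.40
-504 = -504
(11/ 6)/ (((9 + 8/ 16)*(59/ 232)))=2552/ 3363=0.76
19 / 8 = 2.38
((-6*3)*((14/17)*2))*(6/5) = -3024/85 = -35.58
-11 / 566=-0.02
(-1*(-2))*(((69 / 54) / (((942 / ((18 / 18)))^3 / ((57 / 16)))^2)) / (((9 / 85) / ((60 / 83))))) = 3528775 / 11134859407017795293184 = 0.00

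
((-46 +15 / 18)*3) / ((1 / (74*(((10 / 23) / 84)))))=-50135 / 966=-51.90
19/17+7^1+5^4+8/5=53951/85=634.72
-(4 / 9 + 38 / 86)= -343 / 387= -0.89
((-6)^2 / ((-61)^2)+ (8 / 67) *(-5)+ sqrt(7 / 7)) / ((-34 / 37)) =-3806523 / 8476438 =-0.45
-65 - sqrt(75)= -65 - 5 * sqrt(3)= -73.66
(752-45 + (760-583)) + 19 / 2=1787 / 2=893.50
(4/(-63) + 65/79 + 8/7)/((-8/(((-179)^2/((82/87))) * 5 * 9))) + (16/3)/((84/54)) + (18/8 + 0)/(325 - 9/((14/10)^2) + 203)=-1128025491873057/3101303632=-363726.23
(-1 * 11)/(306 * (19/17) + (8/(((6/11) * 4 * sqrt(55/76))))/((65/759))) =-2091375/63614552 + 180895 * sqrt(1045)/1208676488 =-0.03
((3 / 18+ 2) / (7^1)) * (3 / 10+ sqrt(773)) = 13 / 140+ 13 * sqrt(773) / 42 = 8.70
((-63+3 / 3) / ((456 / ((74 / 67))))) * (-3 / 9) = 1147 / 22914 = 0.05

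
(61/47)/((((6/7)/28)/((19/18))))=56791/1269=44.75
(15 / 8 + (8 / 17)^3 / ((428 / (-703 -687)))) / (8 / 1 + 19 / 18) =58158045 / 342750532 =0.17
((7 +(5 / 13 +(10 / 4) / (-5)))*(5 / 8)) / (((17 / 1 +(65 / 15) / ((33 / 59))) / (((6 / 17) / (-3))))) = -0.02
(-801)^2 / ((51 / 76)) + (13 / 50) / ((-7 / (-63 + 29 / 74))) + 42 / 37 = 420977326493 / 440300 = 956114.75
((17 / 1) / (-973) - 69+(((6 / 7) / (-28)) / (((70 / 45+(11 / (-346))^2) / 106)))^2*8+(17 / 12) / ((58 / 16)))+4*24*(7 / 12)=1808084452376672725084 / 81667801332266242317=22.14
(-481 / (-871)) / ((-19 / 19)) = -37 / 67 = -0.55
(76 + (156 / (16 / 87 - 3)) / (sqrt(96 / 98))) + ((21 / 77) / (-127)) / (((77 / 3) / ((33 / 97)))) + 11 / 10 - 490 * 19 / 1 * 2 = -18598.87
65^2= 4225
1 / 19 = 0.05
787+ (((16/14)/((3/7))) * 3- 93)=702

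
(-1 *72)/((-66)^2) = -2/121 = -0.02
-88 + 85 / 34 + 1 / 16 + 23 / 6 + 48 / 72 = -1295 / 16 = -80.94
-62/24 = -31/12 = -2.58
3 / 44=0.07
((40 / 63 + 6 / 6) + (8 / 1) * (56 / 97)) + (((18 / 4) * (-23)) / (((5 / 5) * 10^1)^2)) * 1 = 6378023 / 1222200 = 5.22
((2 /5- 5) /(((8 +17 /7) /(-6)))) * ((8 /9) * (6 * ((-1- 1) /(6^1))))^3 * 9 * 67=-88367104 /9855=-8966.73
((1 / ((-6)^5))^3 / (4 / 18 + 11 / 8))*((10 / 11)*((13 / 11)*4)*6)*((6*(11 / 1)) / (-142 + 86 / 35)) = 455 / 28018181740032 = 0.00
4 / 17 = 0.24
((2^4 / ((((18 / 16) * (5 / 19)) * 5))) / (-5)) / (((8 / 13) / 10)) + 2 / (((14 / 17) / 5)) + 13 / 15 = -34838 / 1575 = -22.12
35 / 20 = 7 / 4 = 1.75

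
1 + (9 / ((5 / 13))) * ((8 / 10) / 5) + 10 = 1843 / 125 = 14.74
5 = 5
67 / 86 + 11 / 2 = 6.28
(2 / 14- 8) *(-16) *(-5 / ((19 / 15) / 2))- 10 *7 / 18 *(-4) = -1169380 / 1197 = -976.93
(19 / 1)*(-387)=-7353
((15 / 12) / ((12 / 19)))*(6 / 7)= 95 / 56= 1.70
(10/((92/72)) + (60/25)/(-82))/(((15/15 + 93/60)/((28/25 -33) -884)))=-1122319352/400775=-2800.37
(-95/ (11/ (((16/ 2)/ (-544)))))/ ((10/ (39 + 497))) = 6.81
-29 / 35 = -0.83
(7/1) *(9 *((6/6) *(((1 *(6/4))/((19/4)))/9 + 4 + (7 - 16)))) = -5943/19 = -312.79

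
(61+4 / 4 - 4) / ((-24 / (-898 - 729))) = 47183 / 12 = 3931.92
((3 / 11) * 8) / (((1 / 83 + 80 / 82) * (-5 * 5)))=-81672 / 924275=-0.09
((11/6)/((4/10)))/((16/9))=165/64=2.58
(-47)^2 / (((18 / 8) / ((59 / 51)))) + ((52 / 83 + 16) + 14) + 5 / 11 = 488993855 / 419067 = 1166.86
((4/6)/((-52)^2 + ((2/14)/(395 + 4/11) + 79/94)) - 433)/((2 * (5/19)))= -191037889998923/232208579970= -822.70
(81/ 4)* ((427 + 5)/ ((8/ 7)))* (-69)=-1056321/ 2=-528160.50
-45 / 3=-15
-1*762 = -762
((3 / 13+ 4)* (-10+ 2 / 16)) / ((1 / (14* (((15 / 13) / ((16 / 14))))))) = -3193575 / 5408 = -590.53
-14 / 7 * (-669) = 1338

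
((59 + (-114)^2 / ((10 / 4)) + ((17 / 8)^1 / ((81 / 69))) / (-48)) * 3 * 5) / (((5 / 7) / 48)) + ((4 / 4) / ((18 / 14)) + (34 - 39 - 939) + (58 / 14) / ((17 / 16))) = 226986963013 / 42840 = 5298481.86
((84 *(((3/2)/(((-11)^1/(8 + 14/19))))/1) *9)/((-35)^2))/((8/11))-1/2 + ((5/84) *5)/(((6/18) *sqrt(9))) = -48413/39900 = -1.21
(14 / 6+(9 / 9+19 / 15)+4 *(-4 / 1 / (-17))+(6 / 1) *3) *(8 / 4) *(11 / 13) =44022 / 1105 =39.84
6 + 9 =15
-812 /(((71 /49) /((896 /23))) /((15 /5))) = -106950144 /1633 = -65493.05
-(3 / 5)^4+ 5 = 3044 / 625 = 4.87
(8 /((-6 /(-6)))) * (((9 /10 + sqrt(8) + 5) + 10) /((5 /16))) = 256 * sqrt(2) /5 + 10176 /25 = 479.45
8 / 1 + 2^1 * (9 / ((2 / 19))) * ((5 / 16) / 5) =299 / 16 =18.69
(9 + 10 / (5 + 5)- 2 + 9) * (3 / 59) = 51 / 59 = 0.86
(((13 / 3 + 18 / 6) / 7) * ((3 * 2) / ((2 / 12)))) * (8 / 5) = 2112 / 35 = 60.34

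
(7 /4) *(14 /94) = 49 /188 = 0.26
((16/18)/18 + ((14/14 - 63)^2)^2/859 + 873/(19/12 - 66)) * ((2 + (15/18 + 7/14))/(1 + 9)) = 924464472392/161353701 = 5729.43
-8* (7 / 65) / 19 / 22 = -28 / 13585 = -0.00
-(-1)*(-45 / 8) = -45 / 8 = -5.62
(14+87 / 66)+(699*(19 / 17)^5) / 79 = 75878303333 / 2467711466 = 30.75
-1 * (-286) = 286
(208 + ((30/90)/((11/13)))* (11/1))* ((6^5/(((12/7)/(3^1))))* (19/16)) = 6862401/2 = 3431200.50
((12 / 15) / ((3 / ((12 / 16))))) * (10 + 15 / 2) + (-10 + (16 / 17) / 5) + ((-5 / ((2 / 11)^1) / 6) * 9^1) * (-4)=26977 / 170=158.69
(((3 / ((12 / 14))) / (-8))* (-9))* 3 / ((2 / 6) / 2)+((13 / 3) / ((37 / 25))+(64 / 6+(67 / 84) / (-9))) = 4720609 / 55944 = 84.38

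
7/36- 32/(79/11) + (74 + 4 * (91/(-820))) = 40400281/583020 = 69.29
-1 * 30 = -30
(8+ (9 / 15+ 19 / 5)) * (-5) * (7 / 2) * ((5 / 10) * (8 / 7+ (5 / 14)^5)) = -19151211 / 153664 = -124.63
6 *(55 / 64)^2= 9075 / 2048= 4.43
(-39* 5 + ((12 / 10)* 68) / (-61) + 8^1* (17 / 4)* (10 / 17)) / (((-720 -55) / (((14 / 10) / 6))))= 376481 / 7091250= 0.05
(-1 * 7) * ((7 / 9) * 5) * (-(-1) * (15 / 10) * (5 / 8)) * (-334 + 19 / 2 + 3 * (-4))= 824425 / 96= 8587.76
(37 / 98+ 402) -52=34337 / 98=350.38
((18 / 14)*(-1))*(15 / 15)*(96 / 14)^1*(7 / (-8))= 54 / 7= 7.71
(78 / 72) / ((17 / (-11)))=-143 / 204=-0.70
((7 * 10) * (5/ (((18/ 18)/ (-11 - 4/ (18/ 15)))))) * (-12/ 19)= 60200/ 19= 3168.42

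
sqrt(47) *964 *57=54948 *sqrt(47)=376704.51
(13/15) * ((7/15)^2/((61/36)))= 2548/22875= 0.11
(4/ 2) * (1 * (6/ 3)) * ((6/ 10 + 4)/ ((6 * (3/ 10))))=92/ 9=10.22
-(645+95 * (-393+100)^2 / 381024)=-253916135 / 381024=-666.40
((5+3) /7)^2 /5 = 64 /245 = 0.26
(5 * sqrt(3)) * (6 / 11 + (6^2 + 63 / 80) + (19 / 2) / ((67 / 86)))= 2920111 * sqrt(3) / 11792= 428.92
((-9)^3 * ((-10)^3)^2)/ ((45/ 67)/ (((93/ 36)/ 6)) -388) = 378533250000/ 200659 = 1886450.40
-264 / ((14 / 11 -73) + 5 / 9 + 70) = 6534 / 29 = 225.31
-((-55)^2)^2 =-9150625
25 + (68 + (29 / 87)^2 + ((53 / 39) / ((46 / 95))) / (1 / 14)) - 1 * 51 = 219056 / 2691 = 81.40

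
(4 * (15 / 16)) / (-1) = -15 / 4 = -3.75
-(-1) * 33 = 33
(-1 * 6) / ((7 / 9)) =-7.71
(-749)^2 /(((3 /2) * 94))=3978.73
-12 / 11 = -1.09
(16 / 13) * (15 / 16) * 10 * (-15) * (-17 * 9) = 344250 / 13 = 26480.77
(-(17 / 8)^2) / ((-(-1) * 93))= -289 / 5952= -0.05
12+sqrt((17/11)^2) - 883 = -9564/11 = -869.45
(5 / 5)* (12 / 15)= 4 / 5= 0.80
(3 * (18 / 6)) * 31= 279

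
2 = 2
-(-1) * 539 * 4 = 2156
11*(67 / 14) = 737 / 14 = 52.64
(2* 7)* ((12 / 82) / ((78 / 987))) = 13818 / 533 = 25.92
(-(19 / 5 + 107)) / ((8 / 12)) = -831 / 5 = -166.20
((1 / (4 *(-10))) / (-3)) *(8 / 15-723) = -6.02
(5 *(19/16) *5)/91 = 475/1456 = 0.33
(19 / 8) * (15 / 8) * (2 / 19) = 15 / 32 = 0.47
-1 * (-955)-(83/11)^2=108666/121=898.07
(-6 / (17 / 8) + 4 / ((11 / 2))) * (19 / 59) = -7448 / 11033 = -0.68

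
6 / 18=1 / 3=0.33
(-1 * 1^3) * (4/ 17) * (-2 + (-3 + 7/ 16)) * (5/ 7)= 0.77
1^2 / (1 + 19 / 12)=0.39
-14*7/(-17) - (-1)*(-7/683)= 66815/11611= 5.75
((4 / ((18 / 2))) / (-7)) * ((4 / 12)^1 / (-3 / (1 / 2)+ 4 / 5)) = 10 / 2457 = 0.00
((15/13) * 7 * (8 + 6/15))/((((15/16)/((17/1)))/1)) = 79968/65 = 1230.28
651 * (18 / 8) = 5859 / 4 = 1464.75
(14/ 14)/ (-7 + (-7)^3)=-1/ 350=-0.00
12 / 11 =1.09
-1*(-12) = 12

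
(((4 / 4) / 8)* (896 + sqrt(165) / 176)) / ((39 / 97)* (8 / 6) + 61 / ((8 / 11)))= 97* sqrt(165) / 11528528 + 86912 / 65503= 1.33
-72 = -72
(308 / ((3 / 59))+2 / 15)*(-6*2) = -363448 / 5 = -72689.60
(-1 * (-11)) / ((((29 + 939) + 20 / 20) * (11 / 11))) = 0.01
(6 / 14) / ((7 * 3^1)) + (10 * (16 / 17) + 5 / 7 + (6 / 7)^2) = 9064 / 833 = 10.88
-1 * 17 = -17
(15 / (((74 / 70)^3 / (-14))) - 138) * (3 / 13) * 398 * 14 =-267353430624 / 658489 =-406010.47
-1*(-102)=102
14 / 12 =7 / 6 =1.17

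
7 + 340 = 347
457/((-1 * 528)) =-457/528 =-0.87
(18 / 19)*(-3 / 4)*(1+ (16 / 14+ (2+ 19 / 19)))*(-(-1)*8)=-3888 / 133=-29.23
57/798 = 1/14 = 0.07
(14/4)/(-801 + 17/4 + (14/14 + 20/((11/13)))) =-0.00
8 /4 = 2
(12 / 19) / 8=0.08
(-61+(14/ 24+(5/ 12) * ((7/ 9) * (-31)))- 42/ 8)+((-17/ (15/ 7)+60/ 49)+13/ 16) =-8637529/ 105840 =-81.61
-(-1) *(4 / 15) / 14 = 0.02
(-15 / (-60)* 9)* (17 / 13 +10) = 1323 / 52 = 25.44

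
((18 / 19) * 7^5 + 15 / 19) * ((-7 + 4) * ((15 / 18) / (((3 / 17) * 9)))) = -8571995 / 342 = -25064.31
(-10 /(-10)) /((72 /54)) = 3 /4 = 0.75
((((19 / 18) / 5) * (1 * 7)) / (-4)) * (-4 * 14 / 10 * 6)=12.41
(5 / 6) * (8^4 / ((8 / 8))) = 10240 / 3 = 3413.33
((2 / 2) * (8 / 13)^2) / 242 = 32 / 20449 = 0.00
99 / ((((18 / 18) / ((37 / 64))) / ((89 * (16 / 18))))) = 36223 / 8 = 4527.88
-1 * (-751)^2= -564001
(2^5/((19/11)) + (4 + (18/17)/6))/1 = 7333/323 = 22.70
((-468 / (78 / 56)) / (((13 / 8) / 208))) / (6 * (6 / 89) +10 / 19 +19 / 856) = -62253907968 / 1379473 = -45128.76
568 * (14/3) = 7952/3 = 2650.67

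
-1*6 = -6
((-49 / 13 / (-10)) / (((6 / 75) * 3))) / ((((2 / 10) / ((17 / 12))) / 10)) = 104125 / 936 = 111.24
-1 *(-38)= 38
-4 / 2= -2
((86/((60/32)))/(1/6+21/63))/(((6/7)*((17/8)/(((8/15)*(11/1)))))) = 3390464/11475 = 295.47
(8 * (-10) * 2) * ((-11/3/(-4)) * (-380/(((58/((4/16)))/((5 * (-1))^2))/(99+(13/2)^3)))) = 390438125/174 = 2243897.27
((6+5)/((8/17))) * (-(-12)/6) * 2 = 187/2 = 93.50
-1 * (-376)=376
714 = 714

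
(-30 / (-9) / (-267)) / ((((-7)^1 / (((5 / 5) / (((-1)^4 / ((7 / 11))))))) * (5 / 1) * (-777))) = -0.00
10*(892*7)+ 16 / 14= 437088 / 7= 62441.14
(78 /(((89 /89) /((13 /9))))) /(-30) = -169 /45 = -3.76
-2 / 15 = -0.13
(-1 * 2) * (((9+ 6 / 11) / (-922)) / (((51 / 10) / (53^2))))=983150 / 86207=11.40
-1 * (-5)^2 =-25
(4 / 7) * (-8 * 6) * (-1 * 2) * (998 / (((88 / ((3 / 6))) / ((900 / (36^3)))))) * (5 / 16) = 62375 / 33264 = 1.88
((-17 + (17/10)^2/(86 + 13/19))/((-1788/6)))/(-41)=-2794409/2012304600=-0.00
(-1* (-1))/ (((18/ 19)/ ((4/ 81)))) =38/ 729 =0.05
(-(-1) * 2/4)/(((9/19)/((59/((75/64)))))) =35872/675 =53.14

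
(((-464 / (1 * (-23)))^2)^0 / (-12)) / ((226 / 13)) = -13 / 2712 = -0.00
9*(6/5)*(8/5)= 432/25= 17.28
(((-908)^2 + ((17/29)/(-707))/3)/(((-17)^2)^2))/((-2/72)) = -608543473908/1712431063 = -355.37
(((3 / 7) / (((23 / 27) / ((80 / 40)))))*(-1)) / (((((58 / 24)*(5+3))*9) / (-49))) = 189 / 667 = 0.28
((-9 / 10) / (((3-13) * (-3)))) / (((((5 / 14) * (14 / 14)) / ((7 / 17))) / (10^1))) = -147 / 425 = -0.35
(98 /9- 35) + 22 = -19 /9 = -2.11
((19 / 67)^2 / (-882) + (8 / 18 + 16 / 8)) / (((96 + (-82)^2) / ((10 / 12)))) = 9677923 / 32402894832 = 0.00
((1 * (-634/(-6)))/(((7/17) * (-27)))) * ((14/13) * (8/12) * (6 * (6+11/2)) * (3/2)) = -247894/351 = -706.25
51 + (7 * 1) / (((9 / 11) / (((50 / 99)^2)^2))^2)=315303051771218011 / 6177051260219961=51.04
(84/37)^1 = 84/37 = 2.27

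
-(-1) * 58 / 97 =58 / 97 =0.60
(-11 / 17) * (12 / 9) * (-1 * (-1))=-44 / 51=-0.86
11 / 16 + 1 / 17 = 0.75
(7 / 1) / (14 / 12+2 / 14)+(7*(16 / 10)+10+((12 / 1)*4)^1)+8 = 908 / 11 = 82.55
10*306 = 3060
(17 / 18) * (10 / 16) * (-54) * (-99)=25245 / 8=3155.62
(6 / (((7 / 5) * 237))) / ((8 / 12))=15 / 553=0.03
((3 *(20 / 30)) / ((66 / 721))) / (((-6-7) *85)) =-721 / 36465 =-0.02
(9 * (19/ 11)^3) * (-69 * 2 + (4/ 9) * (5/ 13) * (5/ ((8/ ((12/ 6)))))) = -110573939/ 17303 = -6390.45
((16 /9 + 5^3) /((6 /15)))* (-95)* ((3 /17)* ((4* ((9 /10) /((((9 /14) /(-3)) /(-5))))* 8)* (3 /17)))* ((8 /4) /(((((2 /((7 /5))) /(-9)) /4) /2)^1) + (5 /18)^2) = 495233775260 /7803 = 63467099.23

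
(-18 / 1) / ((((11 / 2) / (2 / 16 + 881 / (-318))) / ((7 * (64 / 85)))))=452256 / 9911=45.63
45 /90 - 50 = -99 /2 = -49.50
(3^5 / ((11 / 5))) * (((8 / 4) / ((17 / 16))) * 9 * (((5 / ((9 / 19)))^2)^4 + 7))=1061472738274827520 / 3680721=288387176934.85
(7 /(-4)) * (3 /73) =-21 /292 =-0.07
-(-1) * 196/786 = 98/393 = 0.25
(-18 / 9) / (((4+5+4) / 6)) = -12 / 13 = -0.92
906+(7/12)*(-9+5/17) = 900.92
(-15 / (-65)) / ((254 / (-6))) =-0.01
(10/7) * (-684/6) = -162.86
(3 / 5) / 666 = 1 / 1110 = 0.00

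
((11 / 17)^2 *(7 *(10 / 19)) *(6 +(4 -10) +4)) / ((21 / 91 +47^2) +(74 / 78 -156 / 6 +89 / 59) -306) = 38978940 / 11874732271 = 0.00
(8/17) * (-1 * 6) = -48/17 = -2.82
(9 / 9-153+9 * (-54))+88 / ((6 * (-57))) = -109142 / 171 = -638.26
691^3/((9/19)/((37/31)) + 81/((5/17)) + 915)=1159736889065/4185651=277074.44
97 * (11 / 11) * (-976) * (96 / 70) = -4544256 / 35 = -129835.89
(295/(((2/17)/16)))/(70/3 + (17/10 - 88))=-1203600/1889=-637.16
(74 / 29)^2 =5476 / 841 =6.51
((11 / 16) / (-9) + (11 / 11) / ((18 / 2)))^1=5 / 144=0.03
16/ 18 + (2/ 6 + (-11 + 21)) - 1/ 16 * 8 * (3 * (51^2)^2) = -182660225/ 18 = -10147790.28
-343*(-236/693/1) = 11564/99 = 116.81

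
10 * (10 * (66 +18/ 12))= 6750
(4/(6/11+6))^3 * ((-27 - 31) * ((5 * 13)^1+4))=-887777/972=-913.35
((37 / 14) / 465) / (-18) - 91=-91.00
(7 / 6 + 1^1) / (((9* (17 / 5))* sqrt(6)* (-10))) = -13* sqrt(6) / 11016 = -0.00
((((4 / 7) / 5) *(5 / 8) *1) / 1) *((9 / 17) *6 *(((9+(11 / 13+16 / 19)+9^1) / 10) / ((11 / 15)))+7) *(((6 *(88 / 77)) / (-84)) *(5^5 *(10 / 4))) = -11206656250 / 15842827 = -707.36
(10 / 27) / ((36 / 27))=0.28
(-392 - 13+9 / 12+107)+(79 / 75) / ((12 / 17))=-133091 / 450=-295.76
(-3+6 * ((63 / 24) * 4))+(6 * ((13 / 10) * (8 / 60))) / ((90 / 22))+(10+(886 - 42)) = 1028536 / 1125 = 914.25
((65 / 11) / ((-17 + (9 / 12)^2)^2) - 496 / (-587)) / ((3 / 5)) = 645256240 / 446624233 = 1.44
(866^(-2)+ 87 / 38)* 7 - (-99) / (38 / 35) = 1527660505 / 14249164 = 107.21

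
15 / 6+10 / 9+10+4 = 317 / 18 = 17.61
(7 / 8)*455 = 398.12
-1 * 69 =-69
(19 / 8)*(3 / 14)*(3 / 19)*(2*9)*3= 243 / 56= 4.34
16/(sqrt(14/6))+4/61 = 4/61+16 * sqrt(21)/7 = 10.54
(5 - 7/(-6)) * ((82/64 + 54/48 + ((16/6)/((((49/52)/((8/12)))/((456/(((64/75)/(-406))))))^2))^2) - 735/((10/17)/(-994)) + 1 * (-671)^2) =11221063183253053297091007745/460992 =24341123453884347878251.70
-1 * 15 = -15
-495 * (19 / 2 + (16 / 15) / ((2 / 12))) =-15741 / 2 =-7870.50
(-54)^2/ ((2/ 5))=7290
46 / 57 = 0.81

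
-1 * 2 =-2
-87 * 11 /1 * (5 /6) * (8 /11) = -580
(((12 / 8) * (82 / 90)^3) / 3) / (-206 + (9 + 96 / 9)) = -68921 / 33959250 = -0.00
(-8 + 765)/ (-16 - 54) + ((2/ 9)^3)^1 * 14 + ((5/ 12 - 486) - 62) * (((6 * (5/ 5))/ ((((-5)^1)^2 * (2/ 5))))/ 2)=-174.94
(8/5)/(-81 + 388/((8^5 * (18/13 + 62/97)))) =-167247872/8466311935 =-0.02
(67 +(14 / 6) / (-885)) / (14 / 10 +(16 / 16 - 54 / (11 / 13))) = -978329 / 896859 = -1.09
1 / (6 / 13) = 13 / 6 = 2.17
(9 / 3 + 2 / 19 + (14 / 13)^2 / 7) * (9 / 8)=94527 / 25688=3.68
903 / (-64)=-903 / 64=-14.11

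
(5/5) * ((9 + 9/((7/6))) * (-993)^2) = 115367733/7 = 16481104.71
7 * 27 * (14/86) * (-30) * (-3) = 119070/43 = 2769.07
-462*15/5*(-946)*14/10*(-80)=-146849472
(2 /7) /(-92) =-1 /322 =-0.00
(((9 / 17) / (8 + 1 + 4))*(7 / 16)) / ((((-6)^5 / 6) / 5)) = -35 / 509184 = -0.00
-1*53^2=-2809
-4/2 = -2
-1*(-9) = 9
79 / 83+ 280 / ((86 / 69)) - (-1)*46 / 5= 4190059 / 17845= 234.80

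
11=11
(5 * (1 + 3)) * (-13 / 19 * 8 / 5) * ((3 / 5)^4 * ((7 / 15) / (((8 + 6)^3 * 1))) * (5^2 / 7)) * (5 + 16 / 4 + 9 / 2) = -18954 / 814625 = -0.02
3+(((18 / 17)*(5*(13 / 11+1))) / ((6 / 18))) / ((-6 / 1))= -2.78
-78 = -78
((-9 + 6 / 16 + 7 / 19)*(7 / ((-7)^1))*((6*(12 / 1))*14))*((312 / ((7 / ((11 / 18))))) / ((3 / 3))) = 4307160 / 19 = 226692.63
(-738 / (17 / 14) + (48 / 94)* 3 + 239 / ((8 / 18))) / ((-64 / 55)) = 12037905 / 204544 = 58.85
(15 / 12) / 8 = 5 / 32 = 0.16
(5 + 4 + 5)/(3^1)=14/3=4.67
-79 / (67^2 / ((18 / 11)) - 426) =-1422 / 41711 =-0.03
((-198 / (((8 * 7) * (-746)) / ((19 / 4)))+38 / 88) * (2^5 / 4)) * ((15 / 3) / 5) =417563 / 114884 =3.63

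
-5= -5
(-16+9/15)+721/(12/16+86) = -12299/1735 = -7.09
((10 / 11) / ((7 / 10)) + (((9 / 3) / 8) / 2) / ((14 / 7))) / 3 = 3431 / 7392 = 0.46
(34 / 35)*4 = 136 / 35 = 3.89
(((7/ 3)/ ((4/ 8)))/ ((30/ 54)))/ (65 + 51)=21/ 290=0.07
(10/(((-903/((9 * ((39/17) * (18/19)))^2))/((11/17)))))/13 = -112586760/533851493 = -0.21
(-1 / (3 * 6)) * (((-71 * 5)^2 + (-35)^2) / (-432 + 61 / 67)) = 4262875 / 259947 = 16.40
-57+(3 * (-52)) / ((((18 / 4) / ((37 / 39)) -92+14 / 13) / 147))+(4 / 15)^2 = 260113417 / 1243575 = 209.17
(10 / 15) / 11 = 2 / 33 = 0.06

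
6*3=18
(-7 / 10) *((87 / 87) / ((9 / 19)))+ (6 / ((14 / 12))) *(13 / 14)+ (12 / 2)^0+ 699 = 3101543 / 4410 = 703.30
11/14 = 0.79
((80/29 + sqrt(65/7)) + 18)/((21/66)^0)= sqrt(455)/7 + 602/29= 23.81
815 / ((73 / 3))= 2445 / 73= 33.49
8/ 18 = 4/ 9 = 0.44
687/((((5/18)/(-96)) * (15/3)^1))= -1187136/25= -47485.44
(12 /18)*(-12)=-8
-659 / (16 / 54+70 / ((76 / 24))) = -338067 / 11492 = -29.42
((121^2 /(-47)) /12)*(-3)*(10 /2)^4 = 9150625 /188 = 48673.54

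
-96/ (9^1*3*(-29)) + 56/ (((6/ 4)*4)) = 2468/ 261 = 9.46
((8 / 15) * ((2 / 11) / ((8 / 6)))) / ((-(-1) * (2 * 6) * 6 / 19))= 19 / 990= 0.02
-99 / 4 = -24.75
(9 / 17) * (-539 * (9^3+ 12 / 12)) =-208307.65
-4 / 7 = -0.57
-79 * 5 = -395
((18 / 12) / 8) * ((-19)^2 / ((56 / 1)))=1.21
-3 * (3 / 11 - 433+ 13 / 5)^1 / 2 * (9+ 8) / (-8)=-1371.03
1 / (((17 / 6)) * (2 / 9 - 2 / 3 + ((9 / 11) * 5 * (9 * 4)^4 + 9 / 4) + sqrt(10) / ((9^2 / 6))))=11637081426168 / 226553976803069511389 - 627264 * sqrt(10) / 1132769884015347556945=0.00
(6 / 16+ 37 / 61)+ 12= 6335 / 488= 12.98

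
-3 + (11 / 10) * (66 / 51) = -134 / 85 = -1.58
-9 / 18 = -1 / 2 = -0.50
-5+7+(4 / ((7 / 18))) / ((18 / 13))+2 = 11.43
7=7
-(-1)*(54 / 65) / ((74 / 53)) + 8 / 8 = 3836 / 2405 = 1.60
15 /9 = 5 /3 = 1.67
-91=-91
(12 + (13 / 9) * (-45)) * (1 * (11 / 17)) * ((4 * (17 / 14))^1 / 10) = -583 / 35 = -16.66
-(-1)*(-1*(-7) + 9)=16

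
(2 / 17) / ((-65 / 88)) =-176 / 1105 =-0.16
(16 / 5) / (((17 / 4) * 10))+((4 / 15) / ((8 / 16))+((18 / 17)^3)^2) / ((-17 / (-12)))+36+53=927841627873 / 10258466825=90.45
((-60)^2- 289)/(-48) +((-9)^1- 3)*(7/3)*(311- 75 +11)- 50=-337679/48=-7034.98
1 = 1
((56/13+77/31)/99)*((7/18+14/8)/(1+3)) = 19159/522288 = 0.04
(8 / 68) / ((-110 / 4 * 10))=-2 / 4675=-0.00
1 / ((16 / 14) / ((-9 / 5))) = -63 / 40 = -1.58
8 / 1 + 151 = 159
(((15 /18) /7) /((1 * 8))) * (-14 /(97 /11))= -55 /2328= -0.02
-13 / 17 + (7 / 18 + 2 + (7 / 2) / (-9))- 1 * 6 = -81 / 17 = -4.76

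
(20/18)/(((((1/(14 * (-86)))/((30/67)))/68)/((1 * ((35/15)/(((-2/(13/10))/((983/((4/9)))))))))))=9154620020/67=136636119.70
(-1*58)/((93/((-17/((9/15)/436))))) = 2149480/279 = 7704.23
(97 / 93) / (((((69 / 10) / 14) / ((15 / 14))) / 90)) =145500 / 713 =204.07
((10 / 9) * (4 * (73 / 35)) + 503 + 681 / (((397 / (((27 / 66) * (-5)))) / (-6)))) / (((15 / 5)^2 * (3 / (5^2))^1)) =3668202400 / 7428267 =493.82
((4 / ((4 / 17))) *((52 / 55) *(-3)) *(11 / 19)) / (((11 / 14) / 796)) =-29553888 / 1045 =-28281.23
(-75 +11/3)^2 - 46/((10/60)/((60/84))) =308152/63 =4891.30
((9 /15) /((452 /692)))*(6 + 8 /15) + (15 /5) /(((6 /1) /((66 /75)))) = 18197 /2825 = 6.44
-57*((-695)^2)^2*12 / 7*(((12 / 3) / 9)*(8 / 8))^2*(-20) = 5674175823200000 / 63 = 90066282907936.51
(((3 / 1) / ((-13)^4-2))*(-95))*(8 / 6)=-380 / 28559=-0.01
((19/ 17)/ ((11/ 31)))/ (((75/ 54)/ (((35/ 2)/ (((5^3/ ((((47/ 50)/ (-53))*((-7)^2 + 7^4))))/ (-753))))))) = 64349438013/ 6194375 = 10388.37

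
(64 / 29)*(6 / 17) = 384 / 493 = 0.78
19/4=4.75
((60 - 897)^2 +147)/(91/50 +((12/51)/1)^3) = 172130885400/450283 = 382272.67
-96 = -96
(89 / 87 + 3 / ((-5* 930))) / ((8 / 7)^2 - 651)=-6755287 / 4292949750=-0.00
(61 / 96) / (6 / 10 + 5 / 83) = 25315 / 26304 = 0.96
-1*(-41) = 41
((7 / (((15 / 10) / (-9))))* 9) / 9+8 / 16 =-83 / 2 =-41.50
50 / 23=2.17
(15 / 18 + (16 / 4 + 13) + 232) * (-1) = -1499 / 6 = -249.83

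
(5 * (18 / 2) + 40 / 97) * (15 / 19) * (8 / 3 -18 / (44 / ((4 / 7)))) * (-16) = -198048800 / 141911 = -1395.58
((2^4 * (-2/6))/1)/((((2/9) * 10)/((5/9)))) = -4/3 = -1.33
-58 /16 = -29 /8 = -3.62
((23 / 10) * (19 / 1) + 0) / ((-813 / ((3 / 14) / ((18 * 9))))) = -437 / 6146280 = -0.00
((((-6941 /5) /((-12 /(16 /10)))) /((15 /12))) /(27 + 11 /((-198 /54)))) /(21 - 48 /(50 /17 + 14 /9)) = 298463 /499500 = 0.60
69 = 69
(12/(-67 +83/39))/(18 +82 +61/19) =-4446/2480665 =-0.00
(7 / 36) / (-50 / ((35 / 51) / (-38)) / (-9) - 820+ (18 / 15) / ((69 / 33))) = -5635 / 32661768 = -0.00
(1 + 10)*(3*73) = 2409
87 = 87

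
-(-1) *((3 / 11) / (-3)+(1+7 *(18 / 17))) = 1556 / 187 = 8.32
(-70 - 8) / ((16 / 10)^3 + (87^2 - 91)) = -1625 / 155877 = -0.01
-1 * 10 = -10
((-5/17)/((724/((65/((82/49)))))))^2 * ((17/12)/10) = 50721125/1438020244992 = 0.00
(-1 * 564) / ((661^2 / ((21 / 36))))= -329 / 436921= -0.00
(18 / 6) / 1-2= 1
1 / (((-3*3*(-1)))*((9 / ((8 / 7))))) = 8 / 567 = 0.01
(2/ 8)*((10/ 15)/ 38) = 1/ 228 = 0.00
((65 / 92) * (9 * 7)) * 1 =44.51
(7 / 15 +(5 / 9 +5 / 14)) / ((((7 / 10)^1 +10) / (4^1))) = 3476 / 6741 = 0.52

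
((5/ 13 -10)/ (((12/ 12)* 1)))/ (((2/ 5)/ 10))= -3125/ 13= -240.38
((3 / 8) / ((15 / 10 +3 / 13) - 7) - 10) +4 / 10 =-26499 / 2740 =-9.67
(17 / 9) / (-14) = -17 / 126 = -0.13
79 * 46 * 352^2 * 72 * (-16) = -518707740672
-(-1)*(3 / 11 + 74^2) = 60239 / 11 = 5476.27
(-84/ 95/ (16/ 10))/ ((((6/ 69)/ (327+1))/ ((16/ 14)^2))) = -362112/ 133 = -2722.65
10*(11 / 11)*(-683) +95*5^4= 52545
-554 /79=-7.01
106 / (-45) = -106 / 45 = -2.36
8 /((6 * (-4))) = -1 /3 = -0.33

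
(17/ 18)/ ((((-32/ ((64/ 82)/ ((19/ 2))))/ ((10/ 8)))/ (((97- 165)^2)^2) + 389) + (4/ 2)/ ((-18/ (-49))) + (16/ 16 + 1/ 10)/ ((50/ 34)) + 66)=11358856000/ 5546772422677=0.00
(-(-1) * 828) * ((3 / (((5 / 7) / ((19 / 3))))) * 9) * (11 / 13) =10902276 / 65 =167727.32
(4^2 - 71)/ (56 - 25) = -55/ 31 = -1.77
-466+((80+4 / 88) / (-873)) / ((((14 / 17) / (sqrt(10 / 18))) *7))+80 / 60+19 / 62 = -86371 / 186 - 9979 *sqrt(5) / 1882188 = -464.37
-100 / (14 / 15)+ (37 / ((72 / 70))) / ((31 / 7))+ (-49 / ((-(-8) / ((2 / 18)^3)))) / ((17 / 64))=-1065511721 / 10757124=-99.05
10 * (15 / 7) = 150 / 7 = 21.43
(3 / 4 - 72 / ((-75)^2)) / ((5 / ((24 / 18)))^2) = 0.05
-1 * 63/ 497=-9/ 71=-0.13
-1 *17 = -17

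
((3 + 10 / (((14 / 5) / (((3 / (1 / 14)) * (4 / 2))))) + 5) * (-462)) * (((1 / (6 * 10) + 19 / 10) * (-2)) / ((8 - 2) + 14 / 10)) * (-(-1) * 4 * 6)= 65456160 / 37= 1769085.41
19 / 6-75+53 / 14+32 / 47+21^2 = 368776 / 987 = 373.63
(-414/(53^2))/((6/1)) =-69/2809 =-0.02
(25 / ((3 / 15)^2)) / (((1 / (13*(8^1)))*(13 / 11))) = 55000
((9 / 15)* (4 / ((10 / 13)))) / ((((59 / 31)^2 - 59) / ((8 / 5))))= -299832 / 3326125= -0.09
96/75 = 32/25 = 1.28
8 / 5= 1.60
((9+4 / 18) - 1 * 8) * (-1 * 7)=-77 / 9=-8.56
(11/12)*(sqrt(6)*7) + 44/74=16.31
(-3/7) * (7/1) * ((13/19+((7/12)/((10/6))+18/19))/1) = -2259/380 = -5.94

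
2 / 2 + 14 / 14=2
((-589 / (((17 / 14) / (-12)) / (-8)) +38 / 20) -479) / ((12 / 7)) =-55980869 / 2040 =-27441.60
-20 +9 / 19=-371 / 19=-19.53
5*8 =40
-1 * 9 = -9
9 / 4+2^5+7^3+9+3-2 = 1549 / 4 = 387.25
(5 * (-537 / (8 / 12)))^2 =64883025 / 4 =16220756.25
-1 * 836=-836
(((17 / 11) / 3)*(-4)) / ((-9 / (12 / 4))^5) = 68 / 8019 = 0.01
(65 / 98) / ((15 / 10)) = 65 / 147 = 0.44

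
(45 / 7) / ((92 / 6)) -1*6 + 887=283817 / 322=881.42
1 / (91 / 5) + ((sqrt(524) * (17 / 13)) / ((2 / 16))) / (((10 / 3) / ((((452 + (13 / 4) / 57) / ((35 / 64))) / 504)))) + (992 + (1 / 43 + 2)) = 28034768 * sqrt(131) / 2723175 + 3889828 / 3913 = 1111.91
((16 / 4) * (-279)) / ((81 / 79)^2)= -773884 / 729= -1061.57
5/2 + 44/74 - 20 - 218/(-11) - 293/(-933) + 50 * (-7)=-263361055/759462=-346.77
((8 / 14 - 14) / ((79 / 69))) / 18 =-1081 / 1659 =-0.65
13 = 13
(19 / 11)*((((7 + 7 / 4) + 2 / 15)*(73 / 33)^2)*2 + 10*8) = 103625183 / 359370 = 288.35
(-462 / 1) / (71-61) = -231 / 5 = -46.20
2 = 2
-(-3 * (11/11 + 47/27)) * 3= 74/3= 24.67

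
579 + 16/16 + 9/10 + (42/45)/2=17441/30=581.37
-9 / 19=-0.47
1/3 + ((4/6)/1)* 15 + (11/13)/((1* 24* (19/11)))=20459/1976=10.35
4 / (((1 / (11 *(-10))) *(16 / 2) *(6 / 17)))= -935 / 6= -155.83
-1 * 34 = -34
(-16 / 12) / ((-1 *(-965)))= -0.00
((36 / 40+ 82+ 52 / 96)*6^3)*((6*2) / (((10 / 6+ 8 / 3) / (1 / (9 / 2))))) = 720936 / 65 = 11091.32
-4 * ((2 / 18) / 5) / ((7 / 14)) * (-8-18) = 208 / 45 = 4.62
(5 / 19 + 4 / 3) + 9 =604 / 57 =10.60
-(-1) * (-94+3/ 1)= -91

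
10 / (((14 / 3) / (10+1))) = 165 / 7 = 23.57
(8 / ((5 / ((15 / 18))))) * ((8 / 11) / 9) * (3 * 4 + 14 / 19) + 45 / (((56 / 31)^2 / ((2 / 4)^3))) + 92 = 1223899885 / 12870144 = 95.10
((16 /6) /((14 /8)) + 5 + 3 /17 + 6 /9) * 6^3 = 189360 /119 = 1591.26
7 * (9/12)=21/4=5.25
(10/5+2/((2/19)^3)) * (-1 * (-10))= 34335/2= 17167.50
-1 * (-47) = 47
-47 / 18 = -2.61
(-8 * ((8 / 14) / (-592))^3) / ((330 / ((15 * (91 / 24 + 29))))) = 0.00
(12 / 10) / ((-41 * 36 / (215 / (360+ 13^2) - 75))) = 3946 / 65067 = 0.06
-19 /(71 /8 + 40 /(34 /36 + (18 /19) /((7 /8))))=-737656 /1110643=-0.66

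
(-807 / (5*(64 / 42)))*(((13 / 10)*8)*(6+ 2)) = -220311 / 25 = -8812.44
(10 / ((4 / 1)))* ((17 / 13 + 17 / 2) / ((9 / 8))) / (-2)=-425 / 39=-10.90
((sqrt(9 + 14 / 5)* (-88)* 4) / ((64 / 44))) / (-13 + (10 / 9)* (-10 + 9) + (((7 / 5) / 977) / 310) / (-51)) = 58.91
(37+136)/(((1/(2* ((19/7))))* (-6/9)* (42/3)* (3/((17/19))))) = -2941/98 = -30.01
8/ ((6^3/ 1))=1/ 27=0.04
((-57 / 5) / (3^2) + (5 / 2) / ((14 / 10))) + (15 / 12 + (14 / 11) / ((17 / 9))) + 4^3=5218421 / 78540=66.44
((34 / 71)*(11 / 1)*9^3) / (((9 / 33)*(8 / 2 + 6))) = 499851 / 355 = 1408.03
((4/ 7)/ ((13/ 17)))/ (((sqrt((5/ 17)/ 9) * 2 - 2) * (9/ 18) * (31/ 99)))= -257499/ 104377 - 5049 * sqrt(85)/ 104377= -2.91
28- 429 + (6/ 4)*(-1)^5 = -805/ 2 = -402.50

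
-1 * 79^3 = -493039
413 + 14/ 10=2072/ 5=414.40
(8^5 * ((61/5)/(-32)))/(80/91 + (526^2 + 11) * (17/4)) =-372736/35084845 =-0.01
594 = 594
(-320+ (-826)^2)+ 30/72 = 8183477/12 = 681956.42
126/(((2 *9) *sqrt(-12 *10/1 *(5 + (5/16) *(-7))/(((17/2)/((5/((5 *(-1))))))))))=7 *sqrt(51)/45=1.11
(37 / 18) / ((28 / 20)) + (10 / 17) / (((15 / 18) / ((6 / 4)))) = 5413 / 2142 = 2.53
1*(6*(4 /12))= 2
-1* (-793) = 793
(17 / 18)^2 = 289 / 324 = 0.89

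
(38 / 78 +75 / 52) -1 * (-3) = 769 / 156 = 4.93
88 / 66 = 4 / 3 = 1.33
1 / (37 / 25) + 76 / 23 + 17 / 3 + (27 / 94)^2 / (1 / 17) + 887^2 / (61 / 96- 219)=-1698599956237261 / 472889810604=-3591.96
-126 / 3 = -42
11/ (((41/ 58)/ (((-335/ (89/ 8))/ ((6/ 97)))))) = -82927240/ 10947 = -7575.34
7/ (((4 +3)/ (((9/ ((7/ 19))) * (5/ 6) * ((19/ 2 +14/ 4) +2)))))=305.36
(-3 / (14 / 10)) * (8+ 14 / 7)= -150 / 7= -21.43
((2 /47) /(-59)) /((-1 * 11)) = 2 /30503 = 0.00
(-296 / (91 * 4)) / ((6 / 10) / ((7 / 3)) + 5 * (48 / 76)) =-0.24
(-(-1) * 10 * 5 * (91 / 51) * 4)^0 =1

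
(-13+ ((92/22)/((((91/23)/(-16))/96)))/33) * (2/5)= -1369678/55055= -24.88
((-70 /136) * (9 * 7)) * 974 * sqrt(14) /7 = -153405 * sqrt(14) /34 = -16882.03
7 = 7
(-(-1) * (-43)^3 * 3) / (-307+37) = 883.41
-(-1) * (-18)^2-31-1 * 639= -346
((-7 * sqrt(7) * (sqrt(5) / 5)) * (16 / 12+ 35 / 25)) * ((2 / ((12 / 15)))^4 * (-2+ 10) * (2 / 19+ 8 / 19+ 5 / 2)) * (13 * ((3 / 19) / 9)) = -10726625 * sqrt(35) / 12996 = -4883.01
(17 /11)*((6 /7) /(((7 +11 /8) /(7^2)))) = 5712 /737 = 7.75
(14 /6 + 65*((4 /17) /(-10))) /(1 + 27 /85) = 205 /336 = 0.61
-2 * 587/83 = -1174/83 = -14.14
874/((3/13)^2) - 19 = 147535/9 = 16392.78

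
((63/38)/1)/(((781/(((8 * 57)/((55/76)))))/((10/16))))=7182/8591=0.84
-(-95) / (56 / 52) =1235 / 14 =88.21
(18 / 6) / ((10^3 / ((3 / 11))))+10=110009 / 11000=10.00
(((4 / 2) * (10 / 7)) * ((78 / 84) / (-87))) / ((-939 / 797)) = 103610 / 4002957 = 0.03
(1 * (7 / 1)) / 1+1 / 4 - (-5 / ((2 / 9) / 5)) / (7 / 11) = 5153 / 28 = 184.04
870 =870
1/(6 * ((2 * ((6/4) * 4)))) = 1/72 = 0.01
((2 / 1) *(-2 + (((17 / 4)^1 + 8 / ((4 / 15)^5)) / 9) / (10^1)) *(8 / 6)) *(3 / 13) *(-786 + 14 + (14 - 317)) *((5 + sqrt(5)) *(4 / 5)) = -12186845 / 72 - 2437369 *sqrt(5) / 72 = -244957.89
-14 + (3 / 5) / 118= -8257 / 590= -13.99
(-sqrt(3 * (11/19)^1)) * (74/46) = -37 * sqrt(627)/437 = -2.12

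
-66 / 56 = -33 / 28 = -1.18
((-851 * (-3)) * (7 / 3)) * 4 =23828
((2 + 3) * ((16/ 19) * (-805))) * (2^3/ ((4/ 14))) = -1803200/ 19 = -94905.26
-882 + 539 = -343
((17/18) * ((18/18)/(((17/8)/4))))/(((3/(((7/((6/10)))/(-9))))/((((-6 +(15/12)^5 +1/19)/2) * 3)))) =657265/196992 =3.34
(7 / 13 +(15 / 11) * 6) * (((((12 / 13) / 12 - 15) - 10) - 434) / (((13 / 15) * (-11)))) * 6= 669564180 / 265837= 2518.70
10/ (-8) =-5/ 4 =-1.25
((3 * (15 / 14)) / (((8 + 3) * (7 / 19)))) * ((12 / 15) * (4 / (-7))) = -1368 / 3773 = -0.36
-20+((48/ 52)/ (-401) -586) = -3159090/ 5213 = -606.00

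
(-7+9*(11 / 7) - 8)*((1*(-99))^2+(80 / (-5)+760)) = -63270 / 7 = -9038.57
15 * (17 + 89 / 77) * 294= 880740 / 11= 80067.27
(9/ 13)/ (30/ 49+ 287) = 441/ 183209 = 0.00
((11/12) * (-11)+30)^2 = 57121/144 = 396.67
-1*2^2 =-4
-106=-106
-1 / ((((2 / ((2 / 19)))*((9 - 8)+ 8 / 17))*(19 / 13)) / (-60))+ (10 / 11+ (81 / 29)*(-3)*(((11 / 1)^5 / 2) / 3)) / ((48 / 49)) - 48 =-12694063474657 / 55276320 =-229647.41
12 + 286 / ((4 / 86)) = 6161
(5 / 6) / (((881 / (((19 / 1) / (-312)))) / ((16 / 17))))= -95 / 1752309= -0.00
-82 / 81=-1.01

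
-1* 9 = -9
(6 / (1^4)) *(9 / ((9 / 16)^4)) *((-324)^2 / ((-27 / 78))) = -163577856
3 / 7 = 0.43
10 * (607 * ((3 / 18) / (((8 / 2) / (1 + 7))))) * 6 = 12140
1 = 1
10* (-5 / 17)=-50 / 17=-2.94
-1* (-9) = 9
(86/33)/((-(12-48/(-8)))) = -43/297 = -0.14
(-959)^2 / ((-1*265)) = -919681 / 265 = -3470.49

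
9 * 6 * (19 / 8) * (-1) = -513 / 4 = -128.25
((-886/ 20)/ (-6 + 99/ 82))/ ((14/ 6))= 18163/ 4585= 3.96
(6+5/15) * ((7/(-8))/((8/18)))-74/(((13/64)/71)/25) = -269009987/416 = -646658.62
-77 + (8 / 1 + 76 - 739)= -732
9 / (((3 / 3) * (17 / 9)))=81 / 17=4.76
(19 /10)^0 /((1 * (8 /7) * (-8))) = -7 /64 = -0.11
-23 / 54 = -0.43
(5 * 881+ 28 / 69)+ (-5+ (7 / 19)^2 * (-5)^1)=4399.73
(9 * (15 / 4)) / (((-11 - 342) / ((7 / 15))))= -63 / 1412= -0.04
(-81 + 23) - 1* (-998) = 940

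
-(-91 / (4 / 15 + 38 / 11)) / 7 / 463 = 2145 / 284282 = 0.01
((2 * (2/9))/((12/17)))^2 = 0.40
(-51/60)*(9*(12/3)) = -153/5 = -30.60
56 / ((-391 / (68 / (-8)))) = 28 / 23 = 1.22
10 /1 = 10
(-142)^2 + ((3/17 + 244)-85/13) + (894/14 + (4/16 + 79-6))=127093755/6188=20538.75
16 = 16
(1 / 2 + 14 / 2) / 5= 3 / 2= 1.50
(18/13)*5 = 90/13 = 6.92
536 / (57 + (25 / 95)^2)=96748 / 10301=9.39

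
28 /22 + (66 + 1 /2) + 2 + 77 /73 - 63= 12571 /1606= 7.83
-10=-10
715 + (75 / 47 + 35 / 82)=2763405 / 3854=717.02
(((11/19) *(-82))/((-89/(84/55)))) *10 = 13776/1691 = 8.15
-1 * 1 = -1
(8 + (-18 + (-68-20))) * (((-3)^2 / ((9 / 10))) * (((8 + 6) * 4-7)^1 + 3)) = -50960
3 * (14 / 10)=21 / 5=4.20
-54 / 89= -0.61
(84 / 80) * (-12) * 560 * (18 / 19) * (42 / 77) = -762048 / 209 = -3646.16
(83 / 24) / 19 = 83 / 456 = 0.18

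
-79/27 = -2.93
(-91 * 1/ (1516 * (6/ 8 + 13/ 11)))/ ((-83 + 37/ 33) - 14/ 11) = 4719/ 12628280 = 0.00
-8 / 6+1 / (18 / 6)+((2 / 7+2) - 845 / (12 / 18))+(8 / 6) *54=-16719 / 14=-1194.21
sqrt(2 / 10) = sqrt(5) / 5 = 0.45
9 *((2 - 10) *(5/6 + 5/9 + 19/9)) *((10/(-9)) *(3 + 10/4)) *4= 6160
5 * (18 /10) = 9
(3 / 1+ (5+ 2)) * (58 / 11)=580 / 11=52.73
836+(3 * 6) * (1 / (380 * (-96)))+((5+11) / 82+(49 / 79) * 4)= 16516140043 / 19693120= 838.68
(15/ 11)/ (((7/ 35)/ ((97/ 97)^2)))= 75/ 11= 6.82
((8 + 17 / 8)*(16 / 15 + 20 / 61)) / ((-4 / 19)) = -163647 / 2440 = -67.07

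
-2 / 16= -1 / 8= -0.12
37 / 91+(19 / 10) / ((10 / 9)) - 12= -89939 / 9100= -9.88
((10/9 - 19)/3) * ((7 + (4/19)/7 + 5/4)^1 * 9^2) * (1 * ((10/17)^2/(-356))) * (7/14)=7598625/3909592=1.94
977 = 977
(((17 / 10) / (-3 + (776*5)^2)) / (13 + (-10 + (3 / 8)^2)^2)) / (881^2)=34816 / 26372748876735015265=0.00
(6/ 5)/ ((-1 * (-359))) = 6/ 1795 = 0.00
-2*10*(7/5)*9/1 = -252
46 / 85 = 0.54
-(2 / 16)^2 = -1 / 64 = -0.02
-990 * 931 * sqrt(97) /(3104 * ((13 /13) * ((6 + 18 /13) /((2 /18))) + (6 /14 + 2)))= -41936895 * sqrt(97) /9729488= -42.45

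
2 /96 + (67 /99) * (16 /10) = 8741 /7920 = 1.10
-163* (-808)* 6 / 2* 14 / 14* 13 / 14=2568228 / 7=366889.71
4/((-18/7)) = -14/9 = -1.56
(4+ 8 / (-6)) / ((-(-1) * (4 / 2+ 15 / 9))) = 8 / 11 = 0.73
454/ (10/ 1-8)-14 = 213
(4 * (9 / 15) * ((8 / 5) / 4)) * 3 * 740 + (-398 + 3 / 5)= 8669 / 5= 1733.80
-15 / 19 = -0.79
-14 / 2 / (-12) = 7 / 12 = 0.58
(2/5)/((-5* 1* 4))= -1/50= -0.02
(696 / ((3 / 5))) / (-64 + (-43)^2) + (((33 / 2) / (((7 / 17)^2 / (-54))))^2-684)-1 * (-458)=3381564890701 / 122451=27615657.62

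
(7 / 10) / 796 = 7 / 7960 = 0.00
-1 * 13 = -13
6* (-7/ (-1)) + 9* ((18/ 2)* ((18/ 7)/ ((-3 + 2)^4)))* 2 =3210/ 7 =458.57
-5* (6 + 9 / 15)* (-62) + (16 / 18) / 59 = 1086434 / 531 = 2046.02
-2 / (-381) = 2 / 381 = 0.01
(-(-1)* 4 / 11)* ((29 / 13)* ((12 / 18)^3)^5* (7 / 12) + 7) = 15675658348 / 6155681103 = 2.55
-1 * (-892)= 892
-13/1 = -13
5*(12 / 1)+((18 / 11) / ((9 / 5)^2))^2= 590560 / 9801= 60.26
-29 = -29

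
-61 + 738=677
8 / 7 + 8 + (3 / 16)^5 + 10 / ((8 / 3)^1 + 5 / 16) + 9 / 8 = 14300853803 / 1049624576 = 13.62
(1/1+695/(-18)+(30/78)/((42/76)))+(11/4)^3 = -844855/52416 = -16.12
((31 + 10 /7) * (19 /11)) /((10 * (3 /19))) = 81947 /2310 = 35.47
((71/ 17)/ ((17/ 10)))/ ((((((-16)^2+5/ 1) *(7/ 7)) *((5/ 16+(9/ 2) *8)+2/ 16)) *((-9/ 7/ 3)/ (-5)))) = 397600/ 131925321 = 0.00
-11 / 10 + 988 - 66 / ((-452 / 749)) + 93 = 671936 / 565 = 1189.27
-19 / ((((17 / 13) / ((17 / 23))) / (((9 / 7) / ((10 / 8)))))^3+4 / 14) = -3.53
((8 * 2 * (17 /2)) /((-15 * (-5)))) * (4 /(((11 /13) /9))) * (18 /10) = 190944 /1375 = 138.87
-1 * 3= -3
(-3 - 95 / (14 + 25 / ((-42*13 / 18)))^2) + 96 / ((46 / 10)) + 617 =20973755817 / 33064823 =634.32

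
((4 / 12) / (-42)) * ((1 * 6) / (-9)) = 1 / 189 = 0.01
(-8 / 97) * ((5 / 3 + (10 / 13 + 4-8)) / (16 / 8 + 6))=61 / 3783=0.02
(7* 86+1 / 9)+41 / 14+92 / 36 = 25519 / 42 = 607.60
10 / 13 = 0.77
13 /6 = 2.17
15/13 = 1.15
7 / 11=0.64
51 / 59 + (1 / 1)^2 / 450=23009 / 26550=0.87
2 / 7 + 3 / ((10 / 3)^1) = 83 / 70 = 1.19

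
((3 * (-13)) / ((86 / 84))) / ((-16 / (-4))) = -9.52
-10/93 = -0.11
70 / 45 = 14 / 9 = 1.56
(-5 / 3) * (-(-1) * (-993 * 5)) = 8275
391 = 391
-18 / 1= -18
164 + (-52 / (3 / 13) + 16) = -136 / 3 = -45.33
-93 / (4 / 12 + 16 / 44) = -3069 / 23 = -133.43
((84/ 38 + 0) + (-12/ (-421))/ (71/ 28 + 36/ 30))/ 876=1546601/ 610787642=0.00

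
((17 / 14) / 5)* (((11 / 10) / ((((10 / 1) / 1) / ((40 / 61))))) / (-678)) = -187 / 7237650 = -0.00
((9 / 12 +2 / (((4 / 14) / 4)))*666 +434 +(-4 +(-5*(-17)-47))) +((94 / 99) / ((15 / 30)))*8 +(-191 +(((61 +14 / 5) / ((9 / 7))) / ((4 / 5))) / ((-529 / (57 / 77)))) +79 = 4088835475 / 209484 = 19518.61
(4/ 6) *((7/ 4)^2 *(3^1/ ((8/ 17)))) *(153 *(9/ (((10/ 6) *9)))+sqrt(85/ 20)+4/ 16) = 833 *sqrt(17)/ 128+1533553/ 1280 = 1224.92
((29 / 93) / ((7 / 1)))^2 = 841 / 423801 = 0.00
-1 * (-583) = 583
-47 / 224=-0.21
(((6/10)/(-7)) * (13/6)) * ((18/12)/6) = -13/280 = -0.05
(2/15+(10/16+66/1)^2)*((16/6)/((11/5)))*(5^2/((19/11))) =106536575/1368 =77877.61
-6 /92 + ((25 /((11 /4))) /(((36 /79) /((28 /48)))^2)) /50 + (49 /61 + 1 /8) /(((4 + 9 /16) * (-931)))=22755153276521 /97872435416448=0.23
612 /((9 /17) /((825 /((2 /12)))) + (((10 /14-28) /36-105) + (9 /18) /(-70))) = -360498600 /62300857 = -5.79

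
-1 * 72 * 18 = -1296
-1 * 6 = -6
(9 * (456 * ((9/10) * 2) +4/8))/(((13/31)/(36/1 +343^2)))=2074358357.65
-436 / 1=-436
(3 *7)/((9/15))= 35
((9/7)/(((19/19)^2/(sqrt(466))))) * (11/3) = 33 * sqrt(466)/7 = 101.77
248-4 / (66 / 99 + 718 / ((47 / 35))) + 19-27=4528899 / 18871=239.99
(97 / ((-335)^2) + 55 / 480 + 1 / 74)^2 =2642671321072561 / 158900455578240000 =0.02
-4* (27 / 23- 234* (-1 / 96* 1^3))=-1329 / 92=-14.45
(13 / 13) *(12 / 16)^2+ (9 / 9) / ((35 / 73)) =1483 / 560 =2.65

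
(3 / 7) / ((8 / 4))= 3 / 14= 0.21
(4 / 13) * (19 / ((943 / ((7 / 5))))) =532 / 61295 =0.01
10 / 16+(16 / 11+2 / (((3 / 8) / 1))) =1957 / 264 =7.41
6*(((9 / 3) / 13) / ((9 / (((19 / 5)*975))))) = 570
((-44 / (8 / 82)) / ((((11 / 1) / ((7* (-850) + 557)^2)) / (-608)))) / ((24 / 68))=6162645729712 / 3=2054215243237.33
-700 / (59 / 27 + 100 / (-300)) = -378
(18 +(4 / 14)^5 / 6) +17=35.00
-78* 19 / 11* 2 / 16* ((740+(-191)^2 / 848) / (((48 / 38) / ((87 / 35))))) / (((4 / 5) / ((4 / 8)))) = -271105632291 / 16715776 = -16218.55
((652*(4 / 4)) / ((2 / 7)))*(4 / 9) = 9128 / 9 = 1014.22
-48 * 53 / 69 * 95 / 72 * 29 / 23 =-292030 / 4761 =-61.34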